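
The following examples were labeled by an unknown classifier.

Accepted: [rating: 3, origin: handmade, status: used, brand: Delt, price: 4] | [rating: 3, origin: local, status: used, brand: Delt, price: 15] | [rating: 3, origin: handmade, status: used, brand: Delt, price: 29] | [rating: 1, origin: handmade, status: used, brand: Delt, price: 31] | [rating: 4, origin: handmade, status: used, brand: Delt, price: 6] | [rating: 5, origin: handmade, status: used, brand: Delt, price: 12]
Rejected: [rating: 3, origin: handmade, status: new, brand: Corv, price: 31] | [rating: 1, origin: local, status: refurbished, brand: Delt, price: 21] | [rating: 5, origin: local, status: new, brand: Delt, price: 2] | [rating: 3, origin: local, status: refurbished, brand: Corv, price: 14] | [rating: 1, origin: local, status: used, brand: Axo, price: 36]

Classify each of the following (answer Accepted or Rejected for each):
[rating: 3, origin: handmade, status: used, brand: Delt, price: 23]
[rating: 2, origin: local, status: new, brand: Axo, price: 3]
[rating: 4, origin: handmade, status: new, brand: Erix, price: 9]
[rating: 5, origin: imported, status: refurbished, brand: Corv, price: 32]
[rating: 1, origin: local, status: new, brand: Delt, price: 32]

Every 'Accepted' example satisfies: status is used AND brand is Delt. None of the 'Rejected' examples do.
Accepted: [rating: 3, origin: handmade, status: used, brand: Delt, price: 23], since status is used, brand is Delt. Rejected: [rating: 2, origin: local, status: new, brand: Axo, price: 3], since status is new, brand is Axo. Rejected: [rating: 4, origin: handmade, status: new, brand: Erix, price: 9], since status is new, brand is Erix. Rejected: [rating: 5, origin: imported, status: refurbished, brand: Corv, price: 32], since status is refurbished, brand is Corv. Rejected: [rating: 1, origin: local, status: new, brand: Delt, price: 32], since status is new, brand is Delt.

Accepted, Rejected, Rejected, Rejected, Rejected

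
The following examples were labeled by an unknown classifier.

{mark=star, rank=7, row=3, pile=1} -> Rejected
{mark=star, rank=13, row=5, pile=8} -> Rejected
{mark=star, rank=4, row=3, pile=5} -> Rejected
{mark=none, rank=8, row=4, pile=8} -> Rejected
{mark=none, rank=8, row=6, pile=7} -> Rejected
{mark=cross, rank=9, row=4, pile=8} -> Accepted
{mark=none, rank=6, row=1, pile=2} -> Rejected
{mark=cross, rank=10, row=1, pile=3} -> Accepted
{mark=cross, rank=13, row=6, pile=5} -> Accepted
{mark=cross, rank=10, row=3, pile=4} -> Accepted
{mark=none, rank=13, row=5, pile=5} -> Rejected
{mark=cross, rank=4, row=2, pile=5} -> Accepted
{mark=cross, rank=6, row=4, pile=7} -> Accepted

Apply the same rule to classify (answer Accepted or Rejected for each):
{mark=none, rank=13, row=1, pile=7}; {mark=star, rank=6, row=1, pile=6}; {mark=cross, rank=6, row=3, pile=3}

A rule that fits every label: mark is cross — true of each 'Accepted' example, false of each 'Rejected' one.
{mark=none, rank=13, row=1, pile=7} — mark is none, hence Rejected.
{mark=star, rank=6, row=1, pile=6} — mark is star, hence Rejected.
{mark=cross, rank=6, row=3, pile=3} — mark is cross, hence Accepted.

Rejected, Rejected, Accepted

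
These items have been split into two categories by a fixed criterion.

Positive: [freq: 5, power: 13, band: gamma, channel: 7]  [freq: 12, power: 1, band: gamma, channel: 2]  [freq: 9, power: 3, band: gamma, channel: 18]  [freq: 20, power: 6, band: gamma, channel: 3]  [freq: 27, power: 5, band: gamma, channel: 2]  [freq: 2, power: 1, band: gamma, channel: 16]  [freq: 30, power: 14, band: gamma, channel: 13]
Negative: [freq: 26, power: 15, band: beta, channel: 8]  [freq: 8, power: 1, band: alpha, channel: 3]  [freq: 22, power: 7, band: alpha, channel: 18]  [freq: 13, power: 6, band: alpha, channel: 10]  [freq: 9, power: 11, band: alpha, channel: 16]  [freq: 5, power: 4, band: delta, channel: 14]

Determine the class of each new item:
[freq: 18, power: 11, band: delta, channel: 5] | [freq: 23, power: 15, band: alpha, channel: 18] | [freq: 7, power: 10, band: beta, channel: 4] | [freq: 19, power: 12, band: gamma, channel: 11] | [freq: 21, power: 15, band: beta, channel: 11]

Negative, Negative, Negative, Positive, Negative

'Positive' ⟺ band is gamma.
[freq: 18, power: 11, band: delta, channel: 5]: band is delta, doesn't match → Negative. [freq: 23, power: 15, band: alpha, channel: 18]: band is alpha, doesn't match → Negative. [freq: 7, power: 10, band: beta, channel: 4]: band is beta, doesn't match → Negative. [freq: 19, power: 12, band: gamma, channel: 11]: band is gamma, meets the rule → Positive. [freq: 21, power: 15, band: beta, channel: 11]: band is beta, doesn't match → Negative.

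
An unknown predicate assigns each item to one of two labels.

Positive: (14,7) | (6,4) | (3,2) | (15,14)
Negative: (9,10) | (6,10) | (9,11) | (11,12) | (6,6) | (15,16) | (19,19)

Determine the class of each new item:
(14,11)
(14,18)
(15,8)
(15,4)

Positive, Negative, Positive, Positive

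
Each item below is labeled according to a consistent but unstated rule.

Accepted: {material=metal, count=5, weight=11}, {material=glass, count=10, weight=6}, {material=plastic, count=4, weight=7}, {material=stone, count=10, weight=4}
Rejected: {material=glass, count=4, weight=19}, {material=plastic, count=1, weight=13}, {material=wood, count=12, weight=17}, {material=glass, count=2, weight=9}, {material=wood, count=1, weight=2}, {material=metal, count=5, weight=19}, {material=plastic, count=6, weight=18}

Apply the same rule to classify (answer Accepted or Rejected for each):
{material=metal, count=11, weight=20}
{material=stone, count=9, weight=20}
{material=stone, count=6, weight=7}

Rejected, Rejected, Accepted

One predicate separates the groups cleanly: weight ≤ 11 AND count ≥ 4.
{material=metal, count=11, weight=20} → weight = 20, count = 11 → Rejected. {material=stone, count=9, weight=20} → weight = 20, count = 9 → Rejected. {material=stone, count=6, weight=7} → weight = 7, count = 6 → Accepted.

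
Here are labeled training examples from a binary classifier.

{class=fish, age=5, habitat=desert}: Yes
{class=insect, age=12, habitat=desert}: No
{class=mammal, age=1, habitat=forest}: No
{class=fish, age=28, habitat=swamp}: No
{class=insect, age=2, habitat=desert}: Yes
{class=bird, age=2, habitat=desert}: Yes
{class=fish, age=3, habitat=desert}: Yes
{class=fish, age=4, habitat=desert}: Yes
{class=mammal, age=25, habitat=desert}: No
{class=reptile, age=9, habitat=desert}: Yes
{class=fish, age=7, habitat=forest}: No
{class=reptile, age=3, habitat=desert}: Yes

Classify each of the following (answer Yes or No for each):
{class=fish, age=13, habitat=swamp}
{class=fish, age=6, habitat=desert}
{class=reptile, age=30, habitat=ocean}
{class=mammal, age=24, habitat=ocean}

No, Yes, No, No

The distinguishing property — habitat is desert AND age ≤ 9 — holds for all the 'Yes' cases and none of the 'No' cases.
{class=fish, age=13, habitat=swamp} — habitat is swamp, age = 13, hence No.
{class=fish, age=6, habitat=desert} — habitat is desert, age = 6, hence Yes.
{class=reptile, age=30, habitat=ocean} — habitat is ocean, age = 30, hence No.
{class=mammal, age=24, habitat=ocean} — habitat is ocean, age = 24, hence No.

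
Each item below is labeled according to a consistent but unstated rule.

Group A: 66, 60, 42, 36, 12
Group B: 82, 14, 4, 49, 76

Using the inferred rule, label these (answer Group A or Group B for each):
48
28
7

Group A, Group B, Group B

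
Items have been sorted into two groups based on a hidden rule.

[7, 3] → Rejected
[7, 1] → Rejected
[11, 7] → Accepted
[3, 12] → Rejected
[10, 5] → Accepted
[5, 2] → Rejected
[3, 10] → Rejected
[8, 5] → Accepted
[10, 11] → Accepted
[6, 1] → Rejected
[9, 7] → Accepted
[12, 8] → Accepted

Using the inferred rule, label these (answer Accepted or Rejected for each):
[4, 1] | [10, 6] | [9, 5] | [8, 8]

The classifier is using: first ≥ 8.
[4, 1]: Rejected (first 4).
[10, 6]: Accepted (first 10).
[9, 5]: Accepted (first 9).
[8, 8]: Accepted (first 8).

Rejected, Accepted, Accepted, Accepted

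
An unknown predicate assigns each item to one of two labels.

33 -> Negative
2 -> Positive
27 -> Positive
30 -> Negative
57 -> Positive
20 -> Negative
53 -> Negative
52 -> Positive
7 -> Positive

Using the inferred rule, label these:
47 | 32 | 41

Positive, Positive, Negative

The common property of the 'Positive' items is: ≡ 2 (mod 5). No 'Negative' item has it.
47: 47 mod 5 = 2 — fits, so Positive. 32: 32 mod 5 = 2 — fits, so Positive. 41: 41 mod 5 = 1 — doesn't qualify, so Negative.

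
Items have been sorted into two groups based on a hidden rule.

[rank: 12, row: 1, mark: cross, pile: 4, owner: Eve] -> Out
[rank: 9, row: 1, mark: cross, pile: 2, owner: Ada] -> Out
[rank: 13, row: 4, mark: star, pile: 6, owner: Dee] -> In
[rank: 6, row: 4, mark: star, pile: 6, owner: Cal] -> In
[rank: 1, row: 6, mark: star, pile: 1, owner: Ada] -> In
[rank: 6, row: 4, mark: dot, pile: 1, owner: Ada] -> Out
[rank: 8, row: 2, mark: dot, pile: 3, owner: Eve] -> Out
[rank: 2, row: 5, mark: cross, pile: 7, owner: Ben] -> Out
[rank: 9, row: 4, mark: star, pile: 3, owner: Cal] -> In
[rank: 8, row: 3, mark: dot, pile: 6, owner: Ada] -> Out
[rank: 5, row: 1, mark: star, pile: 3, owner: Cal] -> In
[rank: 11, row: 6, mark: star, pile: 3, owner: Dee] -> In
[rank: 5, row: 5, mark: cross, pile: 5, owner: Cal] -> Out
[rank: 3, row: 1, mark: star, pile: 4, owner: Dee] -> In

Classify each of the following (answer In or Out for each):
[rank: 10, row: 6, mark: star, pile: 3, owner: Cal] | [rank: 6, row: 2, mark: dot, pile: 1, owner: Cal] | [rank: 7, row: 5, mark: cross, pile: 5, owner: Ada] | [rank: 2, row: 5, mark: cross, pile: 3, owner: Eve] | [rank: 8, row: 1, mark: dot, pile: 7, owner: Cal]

In, Out, Out, Out, Out

The distinguishing property — mark is star — holds for all the 'In' cases and none of the 'Out' cases.
[rank: 10, row: 6, mark: star, pile: 3, owner: Cal] → mark is star → In. [rank: 6, row: 2, mark: dot, pile: 1, owner: Cal] → mark is dot → Out. [rank: 7, row: 5, mark: cross, pile: 5, owner: Ada] → mark is cross → Out. [rank: 2, row: 5, mark: cross, pile: 3, owner: Eve] → mark is cross → Out. [rank: 8, row: 1, mark: dot, pile: 7, owner: Cal] → mark is dot → Out.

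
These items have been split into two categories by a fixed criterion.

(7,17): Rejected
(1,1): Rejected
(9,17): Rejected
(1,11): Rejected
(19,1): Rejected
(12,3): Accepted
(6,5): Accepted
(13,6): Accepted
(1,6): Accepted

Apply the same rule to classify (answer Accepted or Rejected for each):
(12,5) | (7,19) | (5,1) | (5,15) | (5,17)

The distinguishing property — sum is odd — holds for all the 'Accepted' cases and none of the 'Rejected' cases.
(12,5): Accepted (12+5 = 17). (7,19): Rejected (7+19 = 26). (5,1): Rejected (5+1 = 6). (5,15): Rejected (5+15 = 20). (5,17): Rejected (5+17 = 22).

Accepted, Rejected, Rejected, Rejected, Rejected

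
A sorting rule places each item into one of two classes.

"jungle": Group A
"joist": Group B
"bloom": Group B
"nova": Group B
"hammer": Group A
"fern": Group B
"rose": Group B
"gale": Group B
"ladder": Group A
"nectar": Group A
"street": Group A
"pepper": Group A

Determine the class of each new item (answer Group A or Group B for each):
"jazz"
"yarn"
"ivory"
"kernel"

Every 'Group A' example satisfies: length 6. None of the 'Group B' examples do.

Group B, Group B, Group B, Group A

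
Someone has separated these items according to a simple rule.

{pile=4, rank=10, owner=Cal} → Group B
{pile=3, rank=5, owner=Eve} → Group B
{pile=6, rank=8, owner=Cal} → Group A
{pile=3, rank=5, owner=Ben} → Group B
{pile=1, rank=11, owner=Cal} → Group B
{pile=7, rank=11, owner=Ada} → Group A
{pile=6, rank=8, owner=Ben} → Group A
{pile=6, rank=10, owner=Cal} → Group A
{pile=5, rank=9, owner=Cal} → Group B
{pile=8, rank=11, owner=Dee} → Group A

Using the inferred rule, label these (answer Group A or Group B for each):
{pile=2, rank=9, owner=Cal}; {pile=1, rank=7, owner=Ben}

Every 'Group A' example satisfies: pile ≥ 6. None of the 'Group B' examples do.
{pile=2, rank=9, owner=Cal} — pile = 2, hence Group B. {pile=1, rank=7, owner=Ben} — pile = 1, hence Group B.

Group B, Group B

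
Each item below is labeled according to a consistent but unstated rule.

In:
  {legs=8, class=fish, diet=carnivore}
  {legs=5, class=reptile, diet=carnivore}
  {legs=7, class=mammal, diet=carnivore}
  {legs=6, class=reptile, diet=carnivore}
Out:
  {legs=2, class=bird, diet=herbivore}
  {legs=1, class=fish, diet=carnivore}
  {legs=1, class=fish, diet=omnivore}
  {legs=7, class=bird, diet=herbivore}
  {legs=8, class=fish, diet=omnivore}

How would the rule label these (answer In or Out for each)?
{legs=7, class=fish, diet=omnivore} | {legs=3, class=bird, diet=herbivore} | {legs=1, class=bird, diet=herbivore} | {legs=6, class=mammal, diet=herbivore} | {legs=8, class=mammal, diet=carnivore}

The common property of the 'In' items is: diet is carnivore AND legs ≥ 2. No 'Out' item has it.
Out: {legs=7, class=fish, diet=omnivore}, since diet is omnivore, legs = 7. Out: {legs=3, class=bird, diet=herbivore}, since diet is herbivore, legs = 3. Out: {legs=1, class=bird, diet=herbivore}, since diet is herbivore, legs = 1. Out: {legs=6, class=mammal, diet=herbivore}, since diet is herbivore, legs = 6. In: {legs=8, class=mammal, diet=carnivore}, since diet is carnivore, legs = 8.

Out, Out, Out, Out, In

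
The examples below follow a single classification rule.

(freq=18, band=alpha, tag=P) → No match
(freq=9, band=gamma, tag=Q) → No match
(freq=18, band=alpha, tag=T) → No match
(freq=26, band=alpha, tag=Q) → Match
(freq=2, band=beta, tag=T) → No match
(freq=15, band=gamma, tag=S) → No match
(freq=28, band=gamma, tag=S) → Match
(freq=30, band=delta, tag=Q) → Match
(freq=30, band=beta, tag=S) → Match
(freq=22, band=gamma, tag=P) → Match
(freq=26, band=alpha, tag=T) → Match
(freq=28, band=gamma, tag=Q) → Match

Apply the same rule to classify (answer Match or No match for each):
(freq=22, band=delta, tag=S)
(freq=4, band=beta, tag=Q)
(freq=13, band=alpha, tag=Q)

The pattern is that an item is 'Match' exactly when: freq ≥ 22.

Match, No match, No match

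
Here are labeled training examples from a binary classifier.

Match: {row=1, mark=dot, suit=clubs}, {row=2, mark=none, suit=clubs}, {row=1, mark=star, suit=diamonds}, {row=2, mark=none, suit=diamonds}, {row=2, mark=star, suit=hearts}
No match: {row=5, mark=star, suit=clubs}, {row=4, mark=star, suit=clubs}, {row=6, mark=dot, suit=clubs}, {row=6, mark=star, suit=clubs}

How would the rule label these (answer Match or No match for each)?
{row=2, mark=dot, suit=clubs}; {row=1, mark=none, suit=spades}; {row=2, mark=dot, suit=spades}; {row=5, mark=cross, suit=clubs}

Match, Match, Match, No match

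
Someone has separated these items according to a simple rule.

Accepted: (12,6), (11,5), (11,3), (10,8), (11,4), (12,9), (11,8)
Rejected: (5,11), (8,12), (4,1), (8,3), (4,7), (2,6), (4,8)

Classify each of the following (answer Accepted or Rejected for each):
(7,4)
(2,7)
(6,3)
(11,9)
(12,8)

Rejected, Rejected, Rejected, Accepted, Accepted

Rule: first ≥ 9. This holds for each 'Accepted' example and fails for each 'Rejected' one.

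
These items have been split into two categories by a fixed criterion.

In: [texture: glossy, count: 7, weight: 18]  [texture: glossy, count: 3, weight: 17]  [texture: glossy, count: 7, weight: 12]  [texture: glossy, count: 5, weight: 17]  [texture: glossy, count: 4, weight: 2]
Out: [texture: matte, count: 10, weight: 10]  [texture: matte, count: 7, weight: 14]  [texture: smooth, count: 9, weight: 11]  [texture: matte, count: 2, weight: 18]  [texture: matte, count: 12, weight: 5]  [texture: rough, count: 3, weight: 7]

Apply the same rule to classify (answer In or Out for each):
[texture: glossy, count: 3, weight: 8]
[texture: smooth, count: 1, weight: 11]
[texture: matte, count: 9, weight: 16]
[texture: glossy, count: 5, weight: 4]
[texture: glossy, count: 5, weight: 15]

In, Out, Out, In, In

Rule: texture is glossy. This holds for each 'In' example and fails for each 'Out' one.
[texture: glossy, count: 3, weight: 8] → texture is glossy → In.
[texture: smooth, count: 1, weight: 11] → texture is smooth → Out.
[texture: matte, count: 9, weight: 16] → texture is matte → Out.
[texture: glossy, count: 5, weight: 4] → texture is glossy → In.
[texture: glossy, count: 5, weight: 15] → texture is glossy → In.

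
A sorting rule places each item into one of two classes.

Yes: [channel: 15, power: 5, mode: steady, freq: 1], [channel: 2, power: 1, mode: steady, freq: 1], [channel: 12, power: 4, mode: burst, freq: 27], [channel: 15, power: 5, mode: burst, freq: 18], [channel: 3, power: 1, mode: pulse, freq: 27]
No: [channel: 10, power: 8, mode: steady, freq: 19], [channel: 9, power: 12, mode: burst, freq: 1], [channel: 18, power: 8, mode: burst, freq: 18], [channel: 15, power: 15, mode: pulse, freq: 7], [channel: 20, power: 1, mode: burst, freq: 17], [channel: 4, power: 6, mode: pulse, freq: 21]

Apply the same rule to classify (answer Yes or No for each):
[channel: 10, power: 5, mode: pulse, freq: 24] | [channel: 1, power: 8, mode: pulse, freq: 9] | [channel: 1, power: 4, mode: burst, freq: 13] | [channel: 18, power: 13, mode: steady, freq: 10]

Yes, No, Yes, No

The simplest hypothesis consistent with all the labels is: channel ≤ 15 AND power ≤ 5.
[channel: 10, power: 5, mode: pulse, freq: 24]: channel = 10, power = 5 — meets the rule, so Yes. [channel: 1, power: 8, mode: pulse, freq: 9]: channel = 1, power = 8 — fails this test, so No. [channel: 1, power: 4, mode: burst, freq: 13]: channel = 1, power = 4 — meets the rule, so Yes. [channel: 18, power: 13, mode: steady, freq: 10]: channel = 18, power = 13 — fails this test, so No.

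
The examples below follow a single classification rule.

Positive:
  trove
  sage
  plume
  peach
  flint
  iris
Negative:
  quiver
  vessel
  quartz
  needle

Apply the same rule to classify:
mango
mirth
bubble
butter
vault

Positive, Positive, Negative, Negative, Positive

One predicate separates the groups cleanly: length ≤ 5.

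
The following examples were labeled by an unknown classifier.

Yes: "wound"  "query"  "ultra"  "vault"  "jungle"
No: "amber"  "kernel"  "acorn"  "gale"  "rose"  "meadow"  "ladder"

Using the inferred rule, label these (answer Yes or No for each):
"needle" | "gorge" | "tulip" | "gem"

No, No, Yes, No

Rule: contains 'u'. This holds for each 'Yes' example and fails for each 'No' one.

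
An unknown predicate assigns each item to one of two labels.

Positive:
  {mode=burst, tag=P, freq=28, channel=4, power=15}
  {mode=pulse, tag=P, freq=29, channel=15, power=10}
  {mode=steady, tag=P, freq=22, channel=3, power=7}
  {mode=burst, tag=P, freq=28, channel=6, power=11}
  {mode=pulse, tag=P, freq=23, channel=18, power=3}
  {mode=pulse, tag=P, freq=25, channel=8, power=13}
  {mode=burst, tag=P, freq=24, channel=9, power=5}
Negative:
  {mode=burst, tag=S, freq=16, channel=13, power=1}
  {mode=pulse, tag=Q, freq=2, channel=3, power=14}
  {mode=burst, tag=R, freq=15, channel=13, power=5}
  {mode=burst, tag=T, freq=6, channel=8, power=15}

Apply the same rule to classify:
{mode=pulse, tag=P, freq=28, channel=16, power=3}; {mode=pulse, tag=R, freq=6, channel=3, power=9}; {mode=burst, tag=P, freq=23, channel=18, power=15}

The simplest hypothesis consistent with all the labels is: tag is P.
{mode=pulse, tag=P, freq=28, channel=16, power=3}: Positive (tag is P). {mode=pulse, tag=R, freq=6, channel=3, power=9}: Negative (tag is R). {mode=burst, tag=P, freq=23, channel=18, power=15}: Positive (tag is P).

Positive, Negative, Positive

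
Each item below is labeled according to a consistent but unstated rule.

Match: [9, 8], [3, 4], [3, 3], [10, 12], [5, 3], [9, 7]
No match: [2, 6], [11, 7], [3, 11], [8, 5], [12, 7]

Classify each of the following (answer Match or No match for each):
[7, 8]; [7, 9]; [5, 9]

Match, Match, No match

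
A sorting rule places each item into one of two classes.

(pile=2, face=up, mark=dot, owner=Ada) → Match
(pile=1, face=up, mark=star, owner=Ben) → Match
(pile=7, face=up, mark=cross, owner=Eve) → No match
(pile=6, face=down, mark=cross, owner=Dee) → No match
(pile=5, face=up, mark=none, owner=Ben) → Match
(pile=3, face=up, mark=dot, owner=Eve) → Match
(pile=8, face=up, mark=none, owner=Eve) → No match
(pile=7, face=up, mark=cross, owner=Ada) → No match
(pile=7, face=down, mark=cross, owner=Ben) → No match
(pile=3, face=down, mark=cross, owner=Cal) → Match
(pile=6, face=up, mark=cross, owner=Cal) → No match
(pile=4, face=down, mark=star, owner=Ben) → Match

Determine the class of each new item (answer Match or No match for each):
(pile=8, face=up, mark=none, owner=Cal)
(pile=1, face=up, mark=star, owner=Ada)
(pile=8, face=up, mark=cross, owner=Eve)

Rule: pile ≤ 5. This holds for each 'Match' example and fails for each 'No match' one.
No match: (pile=8, face=up, mark=none, owner=Cal), since pile = 8.
Match: (pile=1, face=up, mark=star, owner=Ada), since pile = 1.
No match: (pile=8, face=up, mark=cross, owner=Eve), since pile = 8.

No match, Match, No match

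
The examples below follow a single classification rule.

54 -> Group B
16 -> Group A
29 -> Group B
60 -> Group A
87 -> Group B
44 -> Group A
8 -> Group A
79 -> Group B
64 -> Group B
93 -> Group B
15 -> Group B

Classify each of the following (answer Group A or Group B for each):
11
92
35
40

Group B, Group B, Group B, Group A

All 'Group A' examples share one property — multiple of 4 AND at most 60 — and every 'Group B' example lacks it.
11: Group B (11 = 4·2 + 3, 11 ≤ 60).
92: Group B (92 = 4·23, 92 > 60).
35: Group B (35 = 4·8 + 3, 35 ≤ 60).
40: Group A (40 = 4·10, 40 ≤ 60).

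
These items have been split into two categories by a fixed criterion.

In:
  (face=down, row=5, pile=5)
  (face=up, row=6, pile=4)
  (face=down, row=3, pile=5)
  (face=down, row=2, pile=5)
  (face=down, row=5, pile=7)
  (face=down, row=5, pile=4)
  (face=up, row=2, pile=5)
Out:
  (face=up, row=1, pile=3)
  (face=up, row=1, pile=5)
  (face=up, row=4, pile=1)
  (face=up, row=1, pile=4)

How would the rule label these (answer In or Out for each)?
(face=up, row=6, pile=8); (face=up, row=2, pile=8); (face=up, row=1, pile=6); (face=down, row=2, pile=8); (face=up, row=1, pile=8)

The distinguishing property — pile ≥ 3 AND row ≥ 2 — holds for all the 'In' cases and none of the 'Out' cases.

In, In, Out, In, Out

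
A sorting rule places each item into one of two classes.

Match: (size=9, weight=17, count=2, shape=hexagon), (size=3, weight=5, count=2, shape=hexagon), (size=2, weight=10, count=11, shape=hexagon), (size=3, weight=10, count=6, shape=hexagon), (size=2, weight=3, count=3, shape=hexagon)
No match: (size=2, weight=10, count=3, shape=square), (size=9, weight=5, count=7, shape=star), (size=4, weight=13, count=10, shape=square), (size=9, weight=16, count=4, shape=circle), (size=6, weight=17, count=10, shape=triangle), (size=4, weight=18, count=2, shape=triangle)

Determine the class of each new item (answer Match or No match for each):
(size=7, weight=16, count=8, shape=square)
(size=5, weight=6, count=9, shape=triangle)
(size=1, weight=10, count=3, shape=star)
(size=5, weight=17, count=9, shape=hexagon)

No match, No match, No match, Match

The classifier is using: shape is hexagon.
(size=7, weight=16, count=8, shape=square): shape is square — fails this test, so No match.
(size=5, weight=6, count=9, shape=triangle): shape is triangle — fails this test, so No match.
(size=1, weight=10, count=3, shape=star): shape is star — fails this test, so No match.
(size=5, weight=17, count=9, shape=hexagon): shape is hexagon — meets the rule, so Match.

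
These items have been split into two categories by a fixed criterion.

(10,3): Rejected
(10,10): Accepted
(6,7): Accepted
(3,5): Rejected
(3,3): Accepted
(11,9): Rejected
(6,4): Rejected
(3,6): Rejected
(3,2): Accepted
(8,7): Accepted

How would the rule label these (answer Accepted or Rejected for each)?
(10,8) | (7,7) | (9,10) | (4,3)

All 'Accepted' examples share one property — |first − second| ≤ 1 — and every 'Rejected' example lacks it.
Rejected: (10,8), since |10−8| = 2.
Accepted: (7,7), since |7−7| = 0.
Accepted: (9,10), since |9−10| = 1.
Accepted: (4,3), since |4−3| = 1.

Rejected, Accepted, Accepted, Accepted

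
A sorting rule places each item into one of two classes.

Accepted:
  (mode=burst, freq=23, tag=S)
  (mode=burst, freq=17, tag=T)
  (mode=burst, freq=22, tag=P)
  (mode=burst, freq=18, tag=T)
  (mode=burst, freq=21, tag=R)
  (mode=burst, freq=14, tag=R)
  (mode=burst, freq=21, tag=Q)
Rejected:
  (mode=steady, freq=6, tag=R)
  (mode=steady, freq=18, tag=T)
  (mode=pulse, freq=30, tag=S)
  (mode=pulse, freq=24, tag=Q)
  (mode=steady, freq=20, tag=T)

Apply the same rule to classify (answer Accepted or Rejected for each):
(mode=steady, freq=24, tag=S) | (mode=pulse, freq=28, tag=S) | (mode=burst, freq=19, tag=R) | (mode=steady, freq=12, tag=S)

Rejected, Rejected, Accepted, Rejected

Checking candidate rules against both groups, what survives is: mode is burst.
(mode=steady, freq=24, tag=S): mode is steady, fails this test → Rejected. (mode=pulse, freq=28, tag=S): mode is pulse, fails this test → Rejected. (mode=burst, freq=19, tag=R): mode is burst, checks out → Accepted. (mode=steady, freq=12, tag=S): mode is steady, fails this test → Rejected.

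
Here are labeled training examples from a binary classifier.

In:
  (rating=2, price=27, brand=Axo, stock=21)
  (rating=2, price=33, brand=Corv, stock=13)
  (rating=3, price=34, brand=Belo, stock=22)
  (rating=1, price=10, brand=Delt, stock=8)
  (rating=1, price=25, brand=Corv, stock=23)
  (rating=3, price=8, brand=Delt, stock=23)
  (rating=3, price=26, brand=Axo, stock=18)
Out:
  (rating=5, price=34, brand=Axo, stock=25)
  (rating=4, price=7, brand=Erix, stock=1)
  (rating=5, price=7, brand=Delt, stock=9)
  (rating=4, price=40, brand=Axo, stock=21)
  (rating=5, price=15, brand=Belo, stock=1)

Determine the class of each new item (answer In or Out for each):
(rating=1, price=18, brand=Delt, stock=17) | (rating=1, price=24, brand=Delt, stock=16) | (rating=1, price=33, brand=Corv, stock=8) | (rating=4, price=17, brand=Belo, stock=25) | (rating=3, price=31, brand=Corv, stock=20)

In, In, In, Out, In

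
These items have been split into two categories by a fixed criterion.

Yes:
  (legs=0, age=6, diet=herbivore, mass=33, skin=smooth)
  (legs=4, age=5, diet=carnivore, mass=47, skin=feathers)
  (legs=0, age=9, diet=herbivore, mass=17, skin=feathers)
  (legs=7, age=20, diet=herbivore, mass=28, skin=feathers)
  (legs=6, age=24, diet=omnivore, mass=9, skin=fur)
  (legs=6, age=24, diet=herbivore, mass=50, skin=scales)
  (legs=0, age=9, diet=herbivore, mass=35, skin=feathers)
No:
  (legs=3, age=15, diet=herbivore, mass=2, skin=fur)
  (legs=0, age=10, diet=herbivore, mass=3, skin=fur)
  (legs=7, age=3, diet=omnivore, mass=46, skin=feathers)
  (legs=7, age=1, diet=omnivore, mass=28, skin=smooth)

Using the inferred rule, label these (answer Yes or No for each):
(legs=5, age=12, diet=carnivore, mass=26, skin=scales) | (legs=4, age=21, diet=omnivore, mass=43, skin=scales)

Yes, Yes

All 'Yes' examples share one property — mass ≥ 9 AND age ≥ 5 — and every 'No' example lacks it.
Yes: (legs=5, age=12, diet=carnivore, mass=26, skin=scales), since mass = 26, age = 12.
Yes: (legs=4, age=21, diet=omnivore, mass=43, skin=scales), since mass = 43, age = 21.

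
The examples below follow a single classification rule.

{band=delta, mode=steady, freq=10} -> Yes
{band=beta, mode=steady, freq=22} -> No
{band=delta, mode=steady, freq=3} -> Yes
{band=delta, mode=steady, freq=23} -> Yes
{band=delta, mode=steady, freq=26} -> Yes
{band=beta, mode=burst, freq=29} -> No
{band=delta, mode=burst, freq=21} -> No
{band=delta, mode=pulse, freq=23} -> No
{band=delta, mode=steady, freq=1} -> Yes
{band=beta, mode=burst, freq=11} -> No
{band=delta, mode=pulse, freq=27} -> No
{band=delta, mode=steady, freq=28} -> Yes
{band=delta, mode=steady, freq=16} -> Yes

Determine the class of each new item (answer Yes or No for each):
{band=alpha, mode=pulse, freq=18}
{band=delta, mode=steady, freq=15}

A rule that fits every label: band is delta AND mode is steady — true of each 'Yes' example, false of each 'No' one.
{band=alpha, mode=pulse, freq=18}: band is alpha, mode is pulse, doesn't match → No. {band=delta, mode=steady, freq=15}: band is delta, mode is steady, has this property → Yes.

No, Yes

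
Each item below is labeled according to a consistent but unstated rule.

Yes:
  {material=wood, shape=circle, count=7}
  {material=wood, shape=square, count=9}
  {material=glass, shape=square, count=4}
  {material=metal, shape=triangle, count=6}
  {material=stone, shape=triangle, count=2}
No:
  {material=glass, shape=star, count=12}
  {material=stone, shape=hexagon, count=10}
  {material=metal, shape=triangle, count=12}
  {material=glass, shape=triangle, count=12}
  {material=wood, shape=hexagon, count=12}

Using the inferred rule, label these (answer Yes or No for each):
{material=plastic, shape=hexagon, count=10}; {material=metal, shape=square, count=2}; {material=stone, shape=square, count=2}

A rule that fits every label: count ≤ 9 — true of each 'Yes' example, false of each 'No' one.
{material=plastic, shape=hexagon, count=10}: count = 10 — fails this test, so No.
{material=metal, shape=square, count=2}: count = 2 — checks out, so Yes.
{material=stone, shape=square, count=2}: count = 2 — checks out, so Yes.

No, Yes, Yes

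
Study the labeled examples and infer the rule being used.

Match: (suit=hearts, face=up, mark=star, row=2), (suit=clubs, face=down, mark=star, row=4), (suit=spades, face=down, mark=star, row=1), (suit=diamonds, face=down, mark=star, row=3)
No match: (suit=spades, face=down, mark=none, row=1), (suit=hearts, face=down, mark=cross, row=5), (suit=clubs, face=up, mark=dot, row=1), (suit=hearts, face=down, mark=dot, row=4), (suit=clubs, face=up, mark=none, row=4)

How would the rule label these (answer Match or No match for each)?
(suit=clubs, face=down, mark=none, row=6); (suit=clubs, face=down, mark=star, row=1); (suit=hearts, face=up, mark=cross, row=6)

The common property of the 'Match' items is: mark is star. No 'No match' item has it.
(suit=clubs, face=down, mark=none, row=6): mark is none, doesn't qualify → No match.
(suit=clubs, face=down, mark=star, row=1): mark is star, matches → Match.
(suit=hearts, face=up, mark=cross, row=6): mark is cross, doesn't qualify → No match.

No match, Match, No match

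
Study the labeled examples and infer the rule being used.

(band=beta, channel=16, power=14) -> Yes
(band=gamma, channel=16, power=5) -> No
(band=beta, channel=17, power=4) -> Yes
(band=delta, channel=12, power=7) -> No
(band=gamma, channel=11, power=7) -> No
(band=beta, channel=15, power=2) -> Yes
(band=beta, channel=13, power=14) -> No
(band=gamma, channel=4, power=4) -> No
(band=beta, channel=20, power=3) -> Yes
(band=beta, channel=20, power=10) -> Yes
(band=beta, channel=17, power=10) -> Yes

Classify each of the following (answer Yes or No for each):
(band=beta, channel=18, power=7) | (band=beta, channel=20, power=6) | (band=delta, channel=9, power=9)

Yes, Yes, No

Every 'Yes' example satisfies: band is beta AND channel ≥ 15. None of the 'No' examples do.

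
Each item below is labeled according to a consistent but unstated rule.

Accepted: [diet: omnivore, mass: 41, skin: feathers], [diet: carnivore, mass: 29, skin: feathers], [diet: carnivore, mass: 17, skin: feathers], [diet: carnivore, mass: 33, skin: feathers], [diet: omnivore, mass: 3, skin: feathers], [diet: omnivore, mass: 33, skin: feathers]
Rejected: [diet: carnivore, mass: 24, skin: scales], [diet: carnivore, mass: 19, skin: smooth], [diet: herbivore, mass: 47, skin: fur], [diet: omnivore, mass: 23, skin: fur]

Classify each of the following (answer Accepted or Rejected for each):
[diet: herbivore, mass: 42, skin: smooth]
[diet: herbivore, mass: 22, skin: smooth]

Rejected, Rejected

The pattern is that an item is 'Accepted' exactly when: skin is feathers.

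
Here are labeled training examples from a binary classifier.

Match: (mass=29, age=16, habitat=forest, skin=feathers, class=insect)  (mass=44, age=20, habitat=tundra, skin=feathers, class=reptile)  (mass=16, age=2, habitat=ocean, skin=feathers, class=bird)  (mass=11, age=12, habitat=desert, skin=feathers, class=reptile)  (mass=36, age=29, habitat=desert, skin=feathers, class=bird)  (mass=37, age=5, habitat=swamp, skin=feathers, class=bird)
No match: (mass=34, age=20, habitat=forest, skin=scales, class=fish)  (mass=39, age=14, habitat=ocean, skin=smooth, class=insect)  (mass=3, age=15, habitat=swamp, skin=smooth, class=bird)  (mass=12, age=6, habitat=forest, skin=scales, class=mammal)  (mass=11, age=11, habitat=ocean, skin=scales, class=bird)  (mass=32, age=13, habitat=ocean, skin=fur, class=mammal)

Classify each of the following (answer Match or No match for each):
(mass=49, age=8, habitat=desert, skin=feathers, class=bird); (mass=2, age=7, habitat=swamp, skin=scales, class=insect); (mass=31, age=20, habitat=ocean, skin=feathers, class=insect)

Match, No match, Match

The classifier is using: skin is feathers.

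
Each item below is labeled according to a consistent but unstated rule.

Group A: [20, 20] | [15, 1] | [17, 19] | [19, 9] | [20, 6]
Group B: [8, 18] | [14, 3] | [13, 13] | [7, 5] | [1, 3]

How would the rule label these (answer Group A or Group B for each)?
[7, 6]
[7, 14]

All 'Group A' examples share one property — first ≥ 15 — and every 'Group B' example lacks it.
[7, 6]: first 7 — fails this test, so Group B. [7, 14]: first 7 — fails this test, so Group B.

Group B, Group B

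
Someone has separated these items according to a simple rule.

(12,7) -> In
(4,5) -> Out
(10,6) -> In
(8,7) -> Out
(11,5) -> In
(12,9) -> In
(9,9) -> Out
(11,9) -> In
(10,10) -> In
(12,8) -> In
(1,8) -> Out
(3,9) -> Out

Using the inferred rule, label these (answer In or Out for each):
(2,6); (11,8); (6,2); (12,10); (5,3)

'In' ⟺ first ≥ 10.

Out, In, Out, In, Out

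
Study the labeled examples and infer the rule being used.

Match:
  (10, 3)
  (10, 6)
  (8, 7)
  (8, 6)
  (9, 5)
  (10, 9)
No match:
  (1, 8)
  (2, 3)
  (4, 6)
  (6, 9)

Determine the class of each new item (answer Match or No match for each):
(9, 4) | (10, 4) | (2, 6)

'Match' ⟺ first > second.
(9, 4): 9 > 4 — satisfies this, so Match. (10, 4): 10 > 4 — satisfies this, so Match. (2, 6): 2 < 6 — lacks this property, so No match.

Match, Match, No match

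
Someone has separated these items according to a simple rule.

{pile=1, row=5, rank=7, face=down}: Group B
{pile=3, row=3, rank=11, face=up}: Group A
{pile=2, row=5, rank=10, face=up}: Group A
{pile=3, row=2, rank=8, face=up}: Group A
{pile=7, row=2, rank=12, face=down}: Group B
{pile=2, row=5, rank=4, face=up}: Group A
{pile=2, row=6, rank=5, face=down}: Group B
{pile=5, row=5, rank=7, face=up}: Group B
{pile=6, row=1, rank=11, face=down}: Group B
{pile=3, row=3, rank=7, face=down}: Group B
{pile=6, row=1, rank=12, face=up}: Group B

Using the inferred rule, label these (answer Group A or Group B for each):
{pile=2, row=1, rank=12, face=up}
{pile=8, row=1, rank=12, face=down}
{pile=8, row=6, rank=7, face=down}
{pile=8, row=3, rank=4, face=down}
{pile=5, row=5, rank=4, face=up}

'Group A' ⟺ face is up AND pile ≤ 3.
Group A: {pile=2, row=1, rank=12, face=up}, since face is up, pile = 2. Group B: {pile=8, row=1, rank=12, face=down}, since face is down, pile = 8. Group B: {pile=8, row=6, rank=7, face=down}, since face is down, pile = 8. Group B: {pile=8, row=3, rank=4, face=down}, since face is down, pile = 8. Group B: {pile=5, row=5, rank=4, face=up}, since face is up, pile = 5.

Group A, Group B, Group B, Group B, Group B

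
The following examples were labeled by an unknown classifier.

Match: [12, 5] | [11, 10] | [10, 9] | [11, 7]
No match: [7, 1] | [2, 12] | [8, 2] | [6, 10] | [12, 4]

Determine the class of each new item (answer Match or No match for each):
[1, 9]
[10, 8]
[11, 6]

No match, Match, Match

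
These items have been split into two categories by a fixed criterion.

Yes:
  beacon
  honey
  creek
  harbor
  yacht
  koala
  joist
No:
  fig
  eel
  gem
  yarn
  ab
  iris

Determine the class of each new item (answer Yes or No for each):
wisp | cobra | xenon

No, Yes, Yes

The common property of the 'Yes' items is: length ≥ 5. No 'No' item has it.
wisp: length 4 — does not fit, so No.
cobra: length 5 — meets the rule, so Yes.
xenon: length 5 — meets the rule, so Yes.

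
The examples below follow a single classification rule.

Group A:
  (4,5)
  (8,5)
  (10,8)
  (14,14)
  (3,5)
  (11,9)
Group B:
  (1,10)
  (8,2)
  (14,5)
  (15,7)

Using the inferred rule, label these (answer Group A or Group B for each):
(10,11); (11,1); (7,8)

Group A, Group B, Group A

Every 'Group A' example satisfies: |first − second| ≤ 3. None of the 'Group B' examples do.
(10,11): |10−11| = 1 — qualifies, so Group A.
(11,1): |11−1| = 10 — doesn't qualify, so Group B.
(7,8): |7−8| = 1 — qualifies, so Group A.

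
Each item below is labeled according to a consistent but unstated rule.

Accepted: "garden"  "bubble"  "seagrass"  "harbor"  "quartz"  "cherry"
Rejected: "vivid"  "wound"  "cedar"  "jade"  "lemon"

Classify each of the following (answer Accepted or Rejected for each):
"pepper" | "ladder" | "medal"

The common property of the 'Accepted' items is: length ≥ 6. No 'Rejected' item has it.
"pepper": Accepted (length 6). "ladder": Accepted (length 6). "medal": Rejected (length 5).

Accepted, Accepted, Rejected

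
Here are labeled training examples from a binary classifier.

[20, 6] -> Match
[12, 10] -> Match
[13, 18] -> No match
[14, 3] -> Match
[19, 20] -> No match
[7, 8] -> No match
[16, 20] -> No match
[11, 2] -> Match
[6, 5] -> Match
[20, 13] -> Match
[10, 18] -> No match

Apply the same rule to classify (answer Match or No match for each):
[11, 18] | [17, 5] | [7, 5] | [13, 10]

No match, Match, Match, Match

The common property of the 'Match' items is: first > second. No 'No match' item has it.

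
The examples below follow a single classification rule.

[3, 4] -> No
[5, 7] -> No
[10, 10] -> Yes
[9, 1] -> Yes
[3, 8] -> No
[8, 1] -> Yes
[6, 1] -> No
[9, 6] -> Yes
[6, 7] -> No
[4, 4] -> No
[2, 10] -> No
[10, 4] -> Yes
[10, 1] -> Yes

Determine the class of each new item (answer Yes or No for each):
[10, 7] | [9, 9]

Yes, Yes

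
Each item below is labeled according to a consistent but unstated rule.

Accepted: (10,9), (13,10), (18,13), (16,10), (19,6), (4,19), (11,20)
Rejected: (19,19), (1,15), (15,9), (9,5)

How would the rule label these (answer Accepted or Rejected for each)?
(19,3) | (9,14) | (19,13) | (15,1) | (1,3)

Looking at the examples, the only property every 'Accepted' case has and every 'Rejected' case lacks is: product is even.
(19,3): 19·3 = 57 — does not pass, so Rejected. (9,14): 9·14 = 126 — matches, so Accepted. (19,13): 19·13 = 247 — does not pass, so Rejected. (15,1): 15·1 = 15 — does not pass, so Rejected. (1,3): 1·3 = 3 — does not pass, so Rejected.

Rejected, Accepted, Rejected, Rejected, Rejected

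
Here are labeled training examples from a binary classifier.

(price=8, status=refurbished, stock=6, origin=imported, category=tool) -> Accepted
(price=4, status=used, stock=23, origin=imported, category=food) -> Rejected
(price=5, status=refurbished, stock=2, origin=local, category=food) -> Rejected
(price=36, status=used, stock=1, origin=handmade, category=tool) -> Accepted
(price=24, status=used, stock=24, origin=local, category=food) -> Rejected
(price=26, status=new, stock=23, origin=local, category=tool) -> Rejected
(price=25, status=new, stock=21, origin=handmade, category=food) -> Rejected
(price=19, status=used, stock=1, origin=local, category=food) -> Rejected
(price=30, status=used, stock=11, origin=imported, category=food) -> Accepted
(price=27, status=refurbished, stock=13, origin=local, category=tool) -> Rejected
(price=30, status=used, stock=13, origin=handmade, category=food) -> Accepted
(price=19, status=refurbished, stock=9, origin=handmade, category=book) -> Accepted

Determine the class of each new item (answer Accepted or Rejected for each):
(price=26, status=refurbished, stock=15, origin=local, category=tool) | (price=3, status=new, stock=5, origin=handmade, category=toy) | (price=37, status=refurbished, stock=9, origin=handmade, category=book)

Rejected, Accepted, Accepted

Rule: origin is not local AND stock ≤ 13. This holds for each 'Accepted' example and fails for each 'Rejected' one.
(price=26, status=refurbished, stock=15, origin=local, category=tool): Rejected (origin is local, stock = 15).
(price=3, status=new, stock=5, origin=handmade, category=toy): Accepted (origin is handmade, stock = 5).
(price=37, status=refurbished, stock=9, origin=handmade, category=book): Accepted (origin is handmade, stock = 9).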